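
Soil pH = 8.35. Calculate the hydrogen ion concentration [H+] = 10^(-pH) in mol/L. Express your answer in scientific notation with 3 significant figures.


Step 1: [H+] = 10^(-pH)
Step 2: [H+] = 10^(-8.35)
Step 3: [H+] = 4.47e-09 mol/L

4.47e-09


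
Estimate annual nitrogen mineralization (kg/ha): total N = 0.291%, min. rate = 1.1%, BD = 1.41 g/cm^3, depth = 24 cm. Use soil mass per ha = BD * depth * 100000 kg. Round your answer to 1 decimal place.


Step 1: Soil mass per ha = BD * depth * 100000 = 1.41 * 24 * 100000 = 3384000 kg
Step 2: Total N pool = soil mass * N%/100 = 3384000 * 0.291/100 = 9847.44 kg/ha
Step 3: N mineralized = N pool * rate%/100 = 9847.44 * 1.1/100 = 108.3 kg/ha/yr

108.3


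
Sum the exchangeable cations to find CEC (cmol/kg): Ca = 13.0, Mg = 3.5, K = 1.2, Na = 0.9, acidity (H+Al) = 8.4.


Step 1: CEC = Ca + Mg + K + Na + (H+Al)
Step 2: CEC = 13.0 + 3.5 + 1.2 + 0.9 + 8.4
Step 3: CEC = 27.0 cmol/kg

27.0


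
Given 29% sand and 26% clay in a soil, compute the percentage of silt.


Step 1: sand + silt + clay = 100%
Step 2: silt = 100 - sand - clay
Step 3: silt = 100 - 29 - 26
Step 4: silt = 45%

45


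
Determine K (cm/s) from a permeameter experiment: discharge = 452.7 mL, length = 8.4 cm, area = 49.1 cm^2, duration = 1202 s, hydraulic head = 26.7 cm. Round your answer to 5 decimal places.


Step 1: K = Q * L / (A * t * h)
Step 2: Numerator = 452.7 * 8.4 = 3802.68
Step 3: Denominator = 49.1 * 1202 * 26.7 = 1575785.94
Step 4: K = 3802.68 / 1575785.94 = 0.00241 cm/s

0.00241


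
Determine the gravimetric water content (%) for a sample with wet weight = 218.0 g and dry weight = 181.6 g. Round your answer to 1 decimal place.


Step 1: Water mass = wet - dry = 218.0 - 181.6 = 36.4 g
Step 2: w = 100 * water mass / dry mass
Step 3: w = 100 * 36.4 / 181.6 = 20.0%

20.0


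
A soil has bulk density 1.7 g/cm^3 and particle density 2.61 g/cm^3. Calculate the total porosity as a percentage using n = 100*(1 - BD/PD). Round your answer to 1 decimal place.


Step 1: Formula: n = 100 * (1 - BD / PD)
Step 2: n = 100 * (1 - 1.7 / 2.61)
Step 3: n = 100 * (1 - 0.65134)
Step 4: n = 34.9%

34.9


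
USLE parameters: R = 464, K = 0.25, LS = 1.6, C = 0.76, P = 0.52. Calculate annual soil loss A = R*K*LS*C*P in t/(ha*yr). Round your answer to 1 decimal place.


Step 1: A = R * K * LS * C * P
Step 2: R * K = 464 * 0.25 = 116.0
Step 3: (R*K) * LS = 116.0 * 1.6 = 185.6
Step 4: * C * P = 185.6 * 0.76 * 0.52 = 73.3
Step 5: A = 73.3 t/(ha*yr)

73.3


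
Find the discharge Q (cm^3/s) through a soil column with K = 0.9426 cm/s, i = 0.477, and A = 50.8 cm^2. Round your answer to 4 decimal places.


Step 1: Apply Darcy's law: Q = K * i * A
Step 2: Q = 0.9426 * 0.477 * 50.8
Step 3: Q = 22.8407 cm^3/s

22.8407


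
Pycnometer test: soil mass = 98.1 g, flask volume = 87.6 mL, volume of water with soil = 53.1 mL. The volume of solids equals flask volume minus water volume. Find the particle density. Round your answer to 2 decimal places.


Step 1: Volume of solids = flask volume - water volume with soil
Step 2: V_solids = 87.6 - 53.1 = 34.5 mL
Step 3: Particle density = mass / V_solids = 98.1 / 34.5 = 2.84 g/cm^3

2.84


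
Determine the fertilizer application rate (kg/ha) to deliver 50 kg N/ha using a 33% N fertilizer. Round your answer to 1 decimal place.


Step 1: Fertilizer rate = target N / (N content / 100)
Step 2: Rate = 50 / (33 / 100)
Step 3: Rate = 50 / 0.33
Step 4: Rate = 151.5 kg/ha

151.5


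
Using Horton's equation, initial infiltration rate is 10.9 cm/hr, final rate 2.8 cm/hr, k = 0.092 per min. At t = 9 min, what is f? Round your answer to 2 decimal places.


Step 1: f = fc + (f0 - fc) * exp(-k * t)
Step 2: exp(-0.092 * 9) = 0.436922
Step 3: f = 2.8 + (10.9 - 2.8) * 0.436922
Step 4: f = 2.8 + 8.1 * 0.436922
Step 5: f = 6.34 cm/hr

6.34


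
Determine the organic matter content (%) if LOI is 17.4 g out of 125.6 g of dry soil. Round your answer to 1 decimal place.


Step 1: OM% = 100 * LOI / sample mass
Step 2: OM = 100 * 17.4 / 125.6
Step 3: OM = 13.9%

13.9


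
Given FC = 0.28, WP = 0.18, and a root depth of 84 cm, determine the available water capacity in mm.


Step 1: Available water = (FC - WP) * depth * 10
Step 2: AW = (0.28 - 0.18) * 84 * 10
Step 3: AW = 0.1 * 84 * 10
Step 4: AW = 84.0 mm

84.0


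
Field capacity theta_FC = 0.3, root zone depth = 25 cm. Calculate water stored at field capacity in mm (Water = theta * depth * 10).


Step 1: Water (mm) = theta_FC * depth (cm) * 10
Step 2: Water = 0.3 * 25 * 10
Step 3: Water = 75.0 mm

75.0


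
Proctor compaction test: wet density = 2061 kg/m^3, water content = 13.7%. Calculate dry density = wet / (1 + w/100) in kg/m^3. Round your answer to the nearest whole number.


Step 1: Dry density = wet density / (1 + w/100)
Step 2: Dry density = 2061 / (1 + 13.7/100)
Step 3: Dry density = 2061 / 1.137
Step 4: Dry density = 1813 kg/m^3

1813


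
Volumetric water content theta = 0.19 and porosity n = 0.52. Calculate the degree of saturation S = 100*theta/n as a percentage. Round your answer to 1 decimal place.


Step 1: S = 100 * theta_v / n
Step 2: S = 100 * 0.19 / 0.52
Step 3: S = 36.5%

36.5


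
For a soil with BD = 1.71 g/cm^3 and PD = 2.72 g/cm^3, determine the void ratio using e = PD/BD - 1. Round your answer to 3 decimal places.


Step 1: e = PD / BD - 1
Step 2: e = 2.72 / 1.71 - 1
Step 3: e = 1.59064 - 1
Step 4: e = 0.591

0.591


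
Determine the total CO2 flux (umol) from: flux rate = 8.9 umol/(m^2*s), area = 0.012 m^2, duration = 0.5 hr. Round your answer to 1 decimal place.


Step 1: Convert time to seconds: 0.5 hr * 3600 = 1800.0 s
Step 2: Total = flux * area * time_s
Step 3: Total = 8.9 * 0.012 * 1800.0
Step 4: Total = 192.2 umol

192.2


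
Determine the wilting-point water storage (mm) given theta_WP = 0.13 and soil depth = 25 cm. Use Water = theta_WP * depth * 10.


Step 1: Water (mm) = theta_WP * depth * 10
Step 2: Water = 0.13 * 25 * 10
Step 3: Water = 32.5 mm

32.5


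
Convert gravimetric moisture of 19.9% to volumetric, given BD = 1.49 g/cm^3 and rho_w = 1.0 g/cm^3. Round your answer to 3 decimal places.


Step 1: theta = (w / 100) * BD / rho_w
Step 2: theta = (19.9 / 100) * 1.49 / 1.0
Step 3: theta = 0.199 * 1.49
Step 4: theta = 0.297

0.297


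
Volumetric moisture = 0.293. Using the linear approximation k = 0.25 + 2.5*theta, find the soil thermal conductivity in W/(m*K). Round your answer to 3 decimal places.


Step 1: k = 0.25 + 2.5 * theta
Step 2: k = 0.25 + 2.5 * 0.293
Step 3: k = 0.25 + 0.733
Step 4: k = 0.983 W/(m*K)

0.983


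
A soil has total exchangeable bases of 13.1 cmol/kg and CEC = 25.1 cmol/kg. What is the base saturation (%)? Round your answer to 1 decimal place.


Step 1: BS = 100 * (sum of bases) / CEC
Step 2: BS = 100 * 13.1 / 25.1
Step 3: BS = 52.2%

52.2


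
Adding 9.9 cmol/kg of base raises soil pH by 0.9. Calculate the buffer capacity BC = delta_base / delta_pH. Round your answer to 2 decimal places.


Step 1: BC = change in base / change in pH
Step 2: BC = 9.9 / 0.9
Step 3: BC = 11.0 cmol/(kg*pH unit)

11.0


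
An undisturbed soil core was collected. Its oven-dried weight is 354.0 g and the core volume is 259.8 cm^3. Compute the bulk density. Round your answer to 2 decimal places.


Step 1: Identify the formula: BD = dry mass / volume
Step 2: Substitute values: BD = 354.0 / 259.8
Step 3: BD = 1.36 g/cm^3

1.36


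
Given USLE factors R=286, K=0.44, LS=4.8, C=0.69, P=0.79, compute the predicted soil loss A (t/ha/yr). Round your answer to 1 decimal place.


Step 1: A = R * K * LS * C * P
Step 2: R * K = 286 * 0.44 = 125.84
Step 3: (R*K) * LS = 125.84 * 4.8 = 604.032
Step 4: * C * P = 604.032 * 0.69 * 0.79 = 329.3
Step 5: A = 329.3 t/(ha*yr)

329.3


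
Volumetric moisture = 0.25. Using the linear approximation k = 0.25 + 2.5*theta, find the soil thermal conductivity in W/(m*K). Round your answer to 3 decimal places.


Step 1: k = 0.25 + 2.5 * theta
Step 2: k = 0.25 + 2.5 * 0.25
Step 3: k = 0.25 + 0.625
Step 4: k = 0.875 W/(m*K)

0.875


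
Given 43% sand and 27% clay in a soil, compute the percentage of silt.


Step 1: sand + silt + clay = 100%
Step 2: silt = 100 - sand - clay
Step 3: silt = 100 - 43 - 27
Step 4: silt = 30%

30


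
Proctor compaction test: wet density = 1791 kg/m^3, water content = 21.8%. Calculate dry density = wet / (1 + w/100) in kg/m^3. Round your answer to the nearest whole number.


Step 1: Dry density = wet density / (1 + w/100)
Step 2: Dry density = 1791 / (1 + 21.8/100)
Step 3: Dry density = 1791 / 1.218
Step 4: Dry density = 1470 kg/m^3

1470


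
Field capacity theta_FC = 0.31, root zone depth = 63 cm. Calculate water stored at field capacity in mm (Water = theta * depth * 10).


Step 1: Water (mm) = theta_FC * depth (cm) * 10
Step 2: Water = 0.31 * 63 * 10
Step 3: Water = 195.3 mm

195.3


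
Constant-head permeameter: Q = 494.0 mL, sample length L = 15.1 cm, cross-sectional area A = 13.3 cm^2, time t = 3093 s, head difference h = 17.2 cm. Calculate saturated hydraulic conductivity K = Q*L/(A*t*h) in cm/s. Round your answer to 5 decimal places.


Step 1: K = Q * L / (A * t * h)
Step 2: Numerator = 494.0 * 15.1 = 7459.4
Step 3: Denominator = 13.3 * 3093 * 17.2 = 707554.68
Step 4: K = 7459.4 / 707554.68 = 0.01054 cm/s

0.01054


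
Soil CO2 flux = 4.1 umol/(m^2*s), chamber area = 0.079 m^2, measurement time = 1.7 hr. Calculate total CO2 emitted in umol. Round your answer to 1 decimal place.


Step 1: Convert time to seconds: 1.7 hr * 3600 = 6120.0 s
Step 2: Total = flux * area * time_s
Step 3: Total = 4.1 * 0.079 * 6120.0
Step 4: Total = 1982.3 umol

1982.3


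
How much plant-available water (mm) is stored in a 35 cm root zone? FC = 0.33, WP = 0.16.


Step 1: Available water = (FC - WP) * depth * 10
Step 2: AW = (0.33 - 0.16) * 35 * 10
Step 3: AW = 0.17 * 35 * 10
Step 4: AW = 59.5 mm

59.5


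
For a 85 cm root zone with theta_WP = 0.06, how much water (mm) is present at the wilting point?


Step 1: Water (mm) = theta_WP * depth * 10
Step 2: Water = 0.06 * 85 * 10
Step 3: Water = 51.0 mm

51.0


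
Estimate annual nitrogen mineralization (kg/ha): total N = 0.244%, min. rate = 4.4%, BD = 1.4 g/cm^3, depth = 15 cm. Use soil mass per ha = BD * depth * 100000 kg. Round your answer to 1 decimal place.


Step 1: Soil mass per ha = BD * depth * 100000 = 1.4 * 15 * 100000 = 2100000 kg
Step 2: Total N pool = soil mass * N%/100 = 2100000 * 0.244/100 = 5124.0 kg/ha
Step 3: N mineralized = N pool * rate%/100 = 5124.0 * 4.4/100 = 225.5 kg/ha/yr

225.5


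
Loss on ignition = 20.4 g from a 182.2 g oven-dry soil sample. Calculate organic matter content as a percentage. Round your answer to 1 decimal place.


Step 1: OM% = 100 * LOI / sample mass
Step 2: OM = 100 * 20.4 / 182.2
Step 3: OM = 11.2%

11.2


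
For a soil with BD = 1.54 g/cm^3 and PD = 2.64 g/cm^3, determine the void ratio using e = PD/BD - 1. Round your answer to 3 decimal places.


Step 1: e = PD / BD - 1
Step 2: e = 2.64 / 1.54 - 1
Step 3: e = 1.71429 - 1
Step 4: e = 0.714

0.714


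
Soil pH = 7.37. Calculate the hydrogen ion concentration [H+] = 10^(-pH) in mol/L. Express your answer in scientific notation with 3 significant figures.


Step 1: [H+] = 10^(-pH)
Step 2: [H+] = 10^(-7.37)
Step 3: [H+] = 4.27e-08 mol/L

4.27e-08


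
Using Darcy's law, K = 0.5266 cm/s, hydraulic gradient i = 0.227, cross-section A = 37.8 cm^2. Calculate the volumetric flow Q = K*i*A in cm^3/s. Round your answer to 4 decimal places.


Step 1: Apply Darcy's law: Q = K * i * A
Step 2: Q = 0.5266 * 0.227 * 37.8
Step 3: Q = 4.5185 cm^3/s

4.5185


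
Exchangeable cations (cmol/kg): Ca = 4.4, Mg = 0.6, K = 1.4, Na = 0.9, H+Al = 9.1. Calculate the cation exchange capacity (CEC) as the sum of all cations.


Step 1: CEC = Ca + Mg + K + Na + (H+Al)
Step 2: CEC = 4.4 + 0.6 + 1.4 + 0.9 + 9.1
Step 3: CEC = 16.4 cmol/kg

16.4


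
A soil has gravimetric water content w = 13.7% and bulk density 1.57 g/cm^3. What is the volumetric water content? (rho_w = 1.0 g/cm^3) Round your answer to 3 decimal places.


Step 1: theta = (w / 100) * BD / rho_w
Step 2: theta = (13.7 / 100) * 1.57 / 1.0
Step 3: theta = 0.137 * 1.57
Step 4: theta = 0.215

0.215


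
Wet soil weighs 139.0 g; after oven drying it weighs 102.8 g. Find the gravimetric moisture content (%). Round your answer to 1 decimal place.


Step 1: Water mass = wet - dry = 139.0 - 102.8 = 36.2 g
Step 2: w = 100 * water mass / dry mass
Step 3: w = 100 * 36.2 / 102.8 = 35.2%

35.2


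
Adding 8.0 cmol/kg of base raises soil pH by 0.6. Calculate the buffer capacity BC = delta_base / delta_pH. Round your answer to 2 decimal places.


Step 1: BC = change in base / change in pH
Step 2: BC = 8.0 / 0.6
Step 3: BC = 13.33 cmol/(kg*pH unit)

13.33


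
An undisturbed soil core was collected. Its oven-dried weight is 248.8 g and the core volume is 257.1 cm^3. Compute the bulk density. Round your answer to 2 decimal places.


Step 1: Identify the formula: BD = dry mass / volume
Step 2: Substitute values: BD = 248.8 / 257.1
Step 3: BD = 0.97 g/cm^3

0.97


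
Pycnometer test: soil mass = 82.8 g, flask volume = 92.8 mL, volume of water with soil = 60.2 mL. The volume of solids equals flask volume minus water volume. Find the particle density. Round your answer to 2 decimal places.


Step 1: Volume of solids = flask volume - water volume with soil
Step 2: V_solids = 92.8 - 60.2 = 32.6 mL
Step 3: Particle density = mass / V_solids = 82.8 / 32.6 = 2.54 g/cm^3

2.54


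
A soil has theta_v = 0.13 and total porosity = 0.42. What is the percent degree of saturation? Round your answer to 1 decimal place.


Step 1: S = 100 * theta_v / n
Step 2: S = 100 * 0.13 / 0.42
Step 3: S = 31.0%

31.0


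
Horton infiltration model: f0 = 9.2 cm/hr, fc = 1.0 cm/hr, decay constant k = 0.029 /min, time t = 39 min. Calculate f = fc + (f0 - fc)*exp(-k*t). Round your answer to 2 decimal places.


Step 1: f = fc + (f0 - fc) * exp(-k * t)
Step 2: exp(-0.029 * 39) = 0.32271
Step 3: f = 1.0 + (9.2 - 1.0) * 0.32271
Step 4: f = 1.0 + 8.2 * 0.32271
Step 5: f = 3.65 cm/hr

3.65


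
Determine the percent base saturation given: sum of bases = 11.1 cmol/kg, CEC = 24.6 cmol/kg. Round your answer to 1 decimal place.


Step 1: BS = 100 * (sum of bases) / CEC
Step 2: BS = 100 * 11.1 / 24.6
Step 3: BS = 45.1%

45.1


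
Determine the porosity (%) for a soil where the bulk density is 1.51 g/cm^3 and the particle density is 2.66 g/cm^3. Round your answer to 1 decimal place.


Step 1: Formula: n = 100 * (1 - BD / PD)
Step 2: n = 100 * (1 - 1.51 / 2.66)
Step 3: n = 100 * (1 - 0.56767)
Step 4: n = 43.2%

43.2


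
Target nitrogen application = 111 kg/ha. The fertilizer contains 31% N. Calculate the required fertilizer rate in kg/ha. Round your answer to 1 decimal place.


Step 1: Fertilizer rate = target N / (N content / 100)
Step 2: Rate = 111 / (31 / 100)
Step 3: Rate = 111 / 0.31
Step 4: Rate = 358.1 kg/ha

358.1


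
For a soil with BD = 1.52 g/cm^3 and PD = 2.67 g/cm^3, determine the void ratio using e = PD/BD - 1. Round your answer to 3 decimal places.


Step 1: e = PD / BD - 1
Step 2: e = 2.67 / 1.52 - 1
Step 3: e = 1.75658 - 1
Step 4: e = 0.757

0.757


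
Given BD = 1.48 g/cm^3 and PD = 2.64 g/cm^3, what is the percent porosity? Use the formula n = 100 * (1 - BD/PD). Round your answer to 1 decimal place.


Step 1: Formula: n = 100 * (1 - BD / PD)
Step 2: n = 100 * (1 - 1.48 / 2.64)
Step 3: n = 100 * (1 - 0.56061)
Step 4: n = 43.9%

43.9


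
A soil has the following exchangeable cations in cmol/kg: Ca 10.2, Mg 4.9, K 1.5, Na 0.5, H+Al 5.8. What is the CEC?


Step 1: CEC = Ca + Mg + K + Na + (H+Al)
Step 2: CEC = 10.2 + 4.9 + 1.5 + 0.5 + 5.8
Step 3: CEC = 22.9 cmol/kg

22.9


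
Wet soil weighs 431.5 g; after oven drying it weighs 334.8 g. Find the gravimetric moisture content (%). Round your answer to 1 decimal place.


Step 1: Water mass = wet - dry = 431.5 - 334.8 = 96.7 g
Step 2: w = 100 * water mass / dry mass
Step 3: w = 100 * 96.7 / 334.8 = 28.9%

28.9


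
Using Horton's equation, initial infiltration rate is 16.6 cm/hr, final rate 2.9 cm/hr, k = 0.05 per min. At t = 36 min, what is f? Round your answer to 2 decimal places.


Step 1: f = fc + (f0 - fc) * exp(-k * t)
Step 2: exp(-0.05 * 36) = 0.165299
Step 3: f = 2.9 + (16.6 - 2.9) * 0.165299
Step 4: f = 2.9 + 13.7 * 0.165299
Step 5: f = 5.16 cm/hr

5.16


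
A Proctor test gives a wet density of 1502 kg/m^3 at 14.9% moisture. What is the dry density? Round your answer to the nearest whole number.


Step 1: Dry density = wet density / (1 + w/100)
Step 2: Dry density = 1502 / (1 + 14.9/100)
Step 3: Dry density = 1502 / 1.149
Step 4: Dry density = 1307 kg/m^3

1307


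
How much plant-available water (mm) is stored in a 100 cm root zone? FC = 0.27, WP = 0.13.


Step 1: Available water = (FC - WP) * depth * 10
Step 2: AW = (0.27 - 0.13) * 100 * 10
Step 3: AW = 0.14 * 100 * 10
Step 4: AW = 140.0 mm

140.0


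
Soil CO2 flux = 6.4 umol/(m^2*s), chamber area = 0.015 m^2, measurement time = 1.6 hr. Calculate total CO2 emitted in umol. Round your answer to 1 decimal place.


Step 1: Convert time to seconds: 1.6 hr * 3600 = 5760.0 s
Step 2: Total = flux * area * time_s
Step 3: Total = 6.4 * 0.015 * 5760.0
Step 4: Total = 553.0 umol

553.0


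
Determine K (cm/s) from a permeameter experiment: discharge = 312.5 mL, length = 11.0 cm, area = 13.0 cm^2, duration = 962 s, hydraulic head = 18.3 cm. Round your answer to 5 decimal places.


Step 1: K = Q * L / (A * t * h)
Step 2: Numerator = 312.5 * 11.0 = 3437.5
Step 3: Denominator = 13.0 * 962 * 18.3 = 228859.8
Step 4: K = 3437.5 / 228859.8 = 0.01502 cm/s

0.01502


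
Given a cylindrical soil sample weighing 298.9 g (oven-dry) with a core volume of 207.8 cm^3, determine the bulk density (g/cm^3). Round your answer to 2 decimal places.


Step 1: Identify the formula: BD = dry mass / volume
Step 2: Substitute values: BD = 298.9 / 207.8
Step 3: BD = 1.44 g/cm^3

1.44


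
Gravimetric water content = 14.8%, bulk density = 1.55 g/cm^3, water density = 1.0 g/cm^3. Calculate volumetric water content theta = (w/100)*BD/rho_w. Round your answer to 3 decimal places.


Step 1: theta = (w / 100) * BD / rho_w
Step 2: theta = (14.8 / 100) * 1.55 / 1.0
Step 3: theta = 0.148 * 1.55
Step 4: theta = 0.229

0.229


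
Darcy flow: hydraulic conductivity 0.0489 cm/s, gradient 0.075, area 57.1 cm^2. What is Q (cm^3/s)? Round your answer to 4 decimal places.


Step 1: Apply Darcy's law: Q = K * i * A
Step 2: Q = 0.0489 * 0.075 * 57.1
Step 3: Q = 0.2094 cm^3/s

0.2094


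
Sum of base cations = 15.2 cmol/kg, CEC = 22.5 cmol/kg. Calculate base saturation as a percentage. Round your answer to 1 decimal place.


Step 1: BS = 100 * (sum of bases) / CEC
Step 2: BS = 100 * 15.2 / 22.5
Step 3: BS = 67.6%

67.6


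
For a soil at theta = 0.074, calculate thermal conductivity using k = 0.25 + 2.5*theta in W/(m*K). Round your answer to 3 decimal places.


Step 1: k = 0.25 + 2.5 * theta
Step 2: k = 0.25 + 2.5 * 0.074
Step 3: k = 0.25 + 0.185
Step 4: k = 0.435 W/(m*K)

0.435


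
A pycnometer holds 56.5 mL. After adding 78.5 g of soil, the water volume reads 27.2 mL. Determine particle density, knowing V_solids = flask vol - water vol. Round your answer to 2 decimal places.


Step 1: Volume of solids = flask volume - water volume with soil
Step 2: V_solids = 56.5 - 27.2 = 29.3 mL
Step 3: Particle density = mass / V_solids = 78.5 / 29.3 = 2.68 g/cm^3

2.68


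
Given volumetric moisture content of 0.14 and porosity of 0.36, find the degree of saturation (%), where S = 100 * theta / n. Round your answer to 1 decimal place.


Step 1: S = 100 * theta_v / n
Step 2: S = 100 * 0.14 / 0.36
Step 3: S = 38.9%

38.9


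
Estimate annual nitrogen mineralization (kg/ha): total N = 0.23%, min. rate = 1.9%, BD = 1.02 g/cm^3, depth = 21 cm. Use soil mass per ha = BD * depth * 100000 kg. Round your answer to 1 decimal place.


Step 1: Soil mass per ha = BD * depth * 100000 = 1.02 * 21 * 100000 = 2142000 kg
Step 2: Total N pool = soil mass * N%/100 = 2142000 * 0.23/100 = 4926.6 kg/ha
Step 3: N mineralized = N pool * rate%/100 = 4926.6 * 1.9/100 = 93.6 kg/ha/yr

93.6


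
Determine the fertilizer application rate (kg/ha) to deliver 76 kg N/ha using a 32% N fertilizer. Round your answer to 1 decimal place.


Step 1: Fertilizer rate = target N / (N content / 100)
Step 2: Rate = 76 / (32 / 100)
Step 3: Rate = 76 / 0.32
Step 4: Rate = 237.5 kg/ha

237.5


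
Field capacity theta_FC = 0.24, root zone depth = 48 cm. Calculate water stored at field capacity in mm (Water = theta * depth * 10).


Step 1: Water (mm) = theta_FC * depth (cm) * 10
Step 2: Water = 0.24 * 48 * 10
Step 3: Water = 115.2 mm

115.2


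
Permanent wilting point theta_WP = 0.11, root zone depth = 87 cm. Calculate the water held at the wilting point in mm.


Step 1: Water (mm) = theta_WP * depth * 10
Step 2: Water = 0.11 * 87 * 10
Step 3: Water = 95.7 mm

95.7


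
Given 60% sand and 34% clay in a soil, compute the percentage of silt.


Step 1: sand + silt + clay = 100%
Step 2: silt = 100 - sand - clay
Step 3: silt = 100 - 60 - 34
Step 4: silt = 6%

6


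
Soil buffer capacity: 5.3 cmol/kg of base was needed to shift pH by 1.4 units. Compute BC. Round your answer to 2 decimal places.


Step 1: BC = change in base / change in pH
Step 2: BC = 5.3 / 1.4
Step 3: BC = 3.79 cmol/(kg*pH unit)

3.79


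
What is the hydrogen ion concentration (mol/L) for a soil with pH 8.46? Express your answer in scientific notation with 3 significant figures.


Step 1: [H+] = 10^(-pH)
Step 2: [H+] = 10^(-8.46)
Step 3: [H+] = 3.47e-09 mol/L

3.47e-09


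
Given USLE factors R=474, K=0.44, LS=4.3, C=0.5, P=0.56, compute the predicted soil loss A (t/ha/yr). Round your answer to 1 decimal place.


Step 1: A = R * K * LS * C * P
Step 2: R * K = 474 * 0.44 = 208.56
Step 3: (R*K) * LS = 208.56 * 4.3 = 896.808
Step 4: * C * P = 896.808 * 0.5 * 0.56 = 251.1
Step 5: A = 251.1 t/(ha*yr)

251.1


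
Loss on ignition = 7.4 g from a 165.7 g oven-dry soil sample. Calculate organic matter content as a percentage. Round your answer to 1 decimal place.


Step 1: OM% = 100 * LOI / sample mass
Step 2: OM = 100 * 7.4 / 165.7
Step 3: OM = 4.5%

4.5


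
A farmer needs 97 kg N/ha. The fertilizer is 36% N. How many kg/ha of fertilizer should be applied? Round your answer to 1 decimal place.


Step 1: Fertilizer rate = target N / (N content / 100)
Step 2: Rate = 97 / (36 / 100)
Step 3: Rate = 97 / 0.36
Step 4: Rate = 269.4 kg/ha

269.4


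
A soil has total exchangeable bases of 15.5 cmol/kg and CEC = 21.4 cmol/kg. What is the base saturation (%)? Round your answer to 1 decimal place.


Step 1: BS = 100 * (sum of bases) / CEC
Step 2: BS = 100 * 15.5 / 21.4
Step 3: BS = 72.4%

72.4


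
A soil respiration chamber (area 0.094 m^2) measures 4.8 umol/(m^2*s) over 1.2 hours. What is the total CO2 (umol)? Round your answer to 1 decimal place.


Step 1: Convert time to seconds: 1.2 hr * 3600 = 4320.0 s
Step 2: Total = flux * area * time_s
Step 3: Total = 4.8 * 0.094 * 4320.0
Step 4: Total = 1949.2 umol

1949.2


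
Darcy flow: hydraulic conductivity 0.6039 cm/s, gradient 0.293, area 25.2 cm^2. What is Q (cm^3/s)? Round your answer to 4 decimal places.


Step 1: Apply Darcy's law: Q = K * i * A
Step 2: Q = 0.6039 * 0.293 * 25.2
Step 3: Q = 4.459 cm^3/s

4.459


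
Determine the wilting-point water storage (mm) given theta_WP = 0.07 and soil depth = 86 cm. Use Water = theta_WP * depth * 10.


Step 1: Water (mm) = theta_WP * depth * 10
Step 2: Water = 0.07 * 86 * 10
Step 3: Water = 60.2 mm

60.2


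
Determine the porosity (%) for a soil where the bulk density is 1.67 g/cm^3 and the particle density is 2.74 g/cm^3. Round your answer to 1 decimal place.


Step 1: Formula: n = 100 * (1 - BD / PD)
Step 2: n = 100 * (1 - 1.67 / 2.74)
Step 3: n = 100 * (1 - 0.60949)
Step 4: n = 39.1%

39.1


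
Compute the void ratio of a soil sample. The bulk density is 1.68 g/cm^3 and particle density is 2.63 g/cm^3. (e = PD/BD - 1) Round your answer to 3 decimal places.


Step 1: e = PD / BD - 1
Step 2: e = 2.63 / 1.68 - 1
Step 3: e = 1.56548 - 1
Step 4: e = 0.565

0.565


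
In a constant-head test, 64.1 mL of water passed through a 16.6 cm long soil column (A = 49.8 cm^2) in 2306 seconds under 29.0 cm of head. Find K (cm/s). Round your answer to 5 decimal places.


Step 1: K = Q * L / (A * t * h)
Step 2: Numerator = 64.1 * 16.6 = 1064.06
Step 3: Denominator = 49.8 * 2306 * 29.0 = 3330325.2
Step 4: K = 1064.06 / 3330325.2 = 0.00032 cm/s

0.00032


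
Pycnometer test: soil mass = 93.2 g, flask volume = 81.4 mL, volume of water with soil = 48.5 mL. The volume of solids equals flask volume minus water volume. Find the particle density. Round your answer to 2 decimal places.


Step 1: Volume of solids = flask volume - water volume with soil
Step 2: V_solids = 81.4 - 48.5 = 32.9 mL
Step 3: Particle density = mass / V_solids = 93.2 / 32.9 = 2.83 g/cm^3

2.83


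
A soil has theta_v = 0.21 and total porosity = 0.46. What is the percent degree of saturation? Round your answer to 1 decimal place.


Step 1: S = 100 * theta_v / n
Step 2: S = 100 * 0.21 / 0.46
Step 3: S = 45.7%

45.7


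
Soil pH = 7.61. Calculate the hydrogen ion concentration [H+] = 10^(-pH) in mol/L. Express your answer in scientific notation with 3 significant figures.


Step 1: [H+] = 10^(-pH)
Step 2: [H+] = 10^(-7.61)
Step 3: [H+] = 2.45e-08 mol/L

2.45e-08


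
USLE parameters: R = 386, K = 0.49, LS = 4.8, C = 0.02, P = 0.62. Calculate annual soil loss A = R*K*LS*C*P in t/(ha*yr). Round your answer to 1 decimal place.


Step 1: A = R * K * LS * C * P
Step 2: R * K = 386 * 0.49 = 189.14
Step 3: (R*K) * LS = 189.14 * 4.8 = 907.872
Step 4: * C * P = 907.872 * 0.02 * 0.62 = 11.3
Step 5: A = 11.3 t/(ha*yr)

11.3


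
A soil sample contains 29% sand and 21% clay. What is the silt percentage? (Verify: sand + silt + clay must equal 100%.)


Step 1: sand + silt + clay = 100%
Step 2: silt = 100 - sand - clay
Step 3: silt = 100 - 29 - 21
Step 4: silt = 50%

50


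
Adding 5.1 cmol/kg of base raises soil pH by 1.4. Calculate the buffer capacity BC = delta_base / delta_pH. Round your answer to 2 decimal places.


Step 1: BC = change in base / change in pH
Step 2: BC = 5.1 / 1.4
Step 3: BC = 3.64 cmol/(kg*pH unit)

3.64


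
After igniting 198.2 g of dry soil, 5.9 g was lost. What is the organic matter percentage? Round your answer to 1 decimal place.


Step 1: OM% = 100 * LOI / sample mass
Step 2: OM = 100 * 5.9 / 198.2
Step 3: OM = 3.0%

3.0


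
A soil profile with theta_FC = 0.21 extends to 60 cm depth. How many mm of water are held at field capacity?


Step 1: Water (mm) = theta_FC * depth (cm) * 10
Step 2: Water = 0.21 * 60 * 10
Step 3: Water = 126.0 mm

126.0


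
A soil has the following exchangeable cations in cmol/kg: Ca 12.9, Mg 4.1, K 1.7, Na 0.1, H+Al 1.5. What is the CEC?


Step 1: CEC = Ca + Mg + K + Na + (H+Al)
Step 2: CEC = 12.9 + 4.1 + 1.7 + 0.1 + 1.5
Step 3: CEC = 20.3 cmol/kg

20.3


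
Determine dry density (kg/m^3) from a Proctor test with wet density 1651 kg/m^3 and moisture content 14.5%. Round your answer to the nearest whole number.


Step 1: Dry density = wet density / (1 + w/100)
Step 2: Dry density = 1651 / (1 + 14.5/100)
Step 3: Dry density = 1651 / 1.145
Step 4: Dry density = 1442 kg/m^3

1442


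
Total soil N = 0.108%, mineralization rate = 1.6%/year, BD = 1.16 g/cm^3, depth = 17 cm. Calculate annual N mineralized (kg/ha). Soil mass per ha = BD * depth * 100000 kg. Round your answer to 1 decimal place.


Step 1: Soil mass per ha = BD * depth * 100000 = 1.16 * 17 * 100000 = 1972000 kg
Step 2: Total N pool = soil mass * N%/100 = 1972000 * 0.108/100 = 2129.76 kg/ha
Step 3: N mineralized = N pool * rate%/100 = 2129.76 * 1.6/100 = 34.1 kg/ha/yr

34.1


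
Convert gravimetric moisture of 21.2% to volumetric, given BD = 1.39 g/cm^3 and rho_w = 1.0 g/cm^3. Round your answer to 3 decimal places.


Step 1: theta = (w / 100) * BD / rho_w
Step 2: theta = (21.2 / 100) * 1.39 / 1.0
Step 3: theta = 0.212 * 1.39
Step 4: theta = 0.295

0.295


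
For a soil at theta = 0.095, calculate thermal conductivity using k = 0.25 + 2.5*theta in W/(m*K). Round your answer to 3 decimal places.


Step 1: k = 0.25 + 2.5 * theta
Step 2: k = 0.25 + 2.5 * 0.095
Step 3: k = 0.25 + 0.238
Step 4: k = 0.488 W/(m*K)

0.488


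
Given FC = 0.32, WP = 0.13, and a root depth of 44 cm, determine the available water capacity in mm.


Step 1: Available water = (FC - WP) * depth * 10
Step 2: AW = (0.32 - 0.13) * 44 * 10
Step 3: AW = 0.19 * 44 * 10
Step 4: AW = 83.6 mm

83.6


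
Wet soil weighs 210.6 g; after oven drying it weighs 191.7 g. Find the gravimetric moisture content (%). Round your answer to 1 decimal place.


Step 1: Water mass = wet - dry = 210.6 - 191.7 = 18.9 g
Step 2: w = 100 * water mass / dry mass
Step 3: w = 100 * 18.9 / 191.7 = 9.9%

9.9


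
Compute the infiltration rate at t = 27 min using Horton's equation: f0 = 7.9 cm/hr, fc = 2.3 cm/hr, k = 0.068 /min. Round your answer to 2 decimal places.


Step 1: f = fc + (f0 - fc) * exp(-k * t)
Step 2: exp(-0.068 * 27) = 0.159454
Step 3: f = 2.3 + (7.9 - 2.3) * 0.159454
Step 4: f = 2.3 + 5.6 * 0.159454
Step 5: f = 3.19 cm/hr

3.19


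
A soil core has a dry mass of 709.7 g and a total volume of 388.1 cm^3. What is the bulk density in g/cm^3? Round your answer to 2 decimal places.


Step 1: Identify the formula: BD = dry mass / volume
Step 2: Substitute values: BD = 709.7 / 388.1
Step 3: BD = 1.83 g/cm^3

1.83


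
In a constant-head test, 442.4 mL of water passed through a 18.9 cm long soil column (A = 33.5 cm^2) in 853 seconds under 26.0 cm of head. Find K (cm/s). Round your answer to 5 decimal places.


Step 1: K = Q * L / (A * t * h)
Step 2: Numerator = 442.4 * 18.9 = 8361.36
Step 3: Denominator = 33.5 * 853 * 26.0 = 742963.0
Step 4: K = 8361.36 / 742963.0 = 0.01125 cm/s

0.01125


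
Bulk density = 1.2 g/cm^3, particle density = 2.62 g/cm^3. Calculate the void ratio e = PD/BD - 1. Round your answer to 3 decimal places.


Step 1: e = PD / BD - 1
Step 2: e = 2.62 / 1.2 - 1
Step 3: e = 2.18333 - 1
Step 4: e = 1.183

1.183


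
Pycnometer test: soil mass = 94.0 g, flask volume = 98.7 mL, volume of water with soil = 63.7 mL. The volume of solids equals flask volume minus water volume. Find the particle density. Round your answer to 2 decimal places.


Step 1: Volume of solids = flask volume - water volume with soil
Step 2: V_solids = 98.7 - 63.7 = 35.0 mL
Step 3: Particle density = mass / V_solids = 94.0 / 35.0 = 2.69 g/cm^3

2.69


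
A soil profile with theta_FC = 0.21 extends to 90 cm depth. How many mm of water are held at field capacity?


Step 1: Water (mm) = theta_FC * depth (cm) * 10
Step 2: Water = 0.21 * 90 * 10
Step 3: Water = 189.0 mm

189.0


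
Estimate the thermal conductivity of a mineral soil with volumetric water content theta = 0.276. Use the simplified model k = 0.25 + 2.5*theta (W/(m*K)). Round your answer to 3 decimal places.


Step 1: k = 0.25 + 2.5 * theta
Step 2: k = 0.25 + 2.5 * 0.276
Step 3: k = 0.25 + 0.69
Step 4: k = 0.94 W/(m*K)

0.94


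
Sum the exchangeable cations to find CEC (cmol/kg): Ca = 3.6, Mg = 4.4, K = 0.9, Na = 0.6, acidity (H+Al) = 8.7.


Step 1: CEC = Ca + Mg + K + Na + (H+Al)
Step 2: CEC = 3.6 + 4.4 + 0.9 + 0.6 + 8.7
Step 3: CEC = 18.2 cmol/kg

18.2


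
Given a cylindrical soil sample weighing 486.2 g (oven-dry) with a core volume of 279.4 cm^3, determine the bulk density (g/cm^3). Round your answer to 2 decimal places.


Step 1: Identify the formula: BD = dry mass / volume
Step 2: Substitute values: BD = 486.2 / 279.4
Step 3: BD = 1.74 g/cm^3

1.74


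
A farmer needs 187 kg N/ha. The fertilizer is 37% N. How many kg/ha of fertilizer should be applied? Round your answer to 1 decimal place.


Step 1: Fertilizer rate = target N / (N content / 100)
Step 2: Rate = 187 / (37 / 100)
Step 3: Rate = 187 / 0.37
Step 4: Rate = 505.4 kg/ha

505.4


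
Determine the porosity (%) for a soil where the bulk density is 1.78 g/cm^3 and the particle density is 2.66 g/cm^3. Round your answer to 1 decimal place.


Step 1: Formula: n = 100 * (1 - BD / PD)
Step 2: n = 100 * (1 - 1.78 / 2.66)
Step 3: n = 100 * (1 - 0.66917)
Step 4: n = 33.1%

33.1


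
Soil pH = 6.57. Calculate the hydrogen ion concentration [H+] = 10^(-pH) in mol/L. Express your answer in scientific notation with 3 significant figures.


Step 1: [H+] = 10^(-pH)
Step 2: [H+] = 10^(-6.57)
Step 3: [H+] = 2.69e-07 mol/L

2.69e-07


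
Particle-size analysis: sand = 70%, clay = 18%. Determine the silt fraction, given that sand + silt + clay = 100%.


Step 1: sand + silt + clay = 100%
Step 2: silt = 100 - sand - clay
Step 3: silt = 100 - 70 - 18
Step 4: silt = 12%

12


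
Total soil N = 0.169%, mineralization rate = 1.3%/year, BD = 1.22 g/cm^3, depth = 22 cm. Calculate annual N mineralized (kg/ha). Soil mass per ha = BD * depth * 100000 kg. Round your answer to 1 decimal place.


Step 1: Soil mass per ha = BD * depth * 100000 = 1.22 * 22 * 100000 = 2684000 kg
Step 2: Total N pool = soil mass * N%/100 = 2684000 * 0.169/100 = 4535.96 kg/ha
Step 3: N mineralized = N pool * rate%/100 = 4535.96 * 1.3/100 = 59.0 kg/ha/yr

59.0


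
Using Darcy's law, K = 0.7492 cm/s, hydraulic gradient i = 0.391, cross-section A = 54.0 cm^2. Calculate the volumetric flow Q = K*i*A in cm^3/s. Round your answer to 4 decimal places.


Step 1: Apply Darcy's law: Q = K * i * A
Step 2: Q = 0.7492 * 0.391 * 54.0
Step 3: Q = 15.8186 cm^3/s

15.8186


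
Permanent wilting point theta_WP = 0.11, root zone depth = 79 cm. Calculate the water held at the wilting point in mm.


Step 1: Water (mm) = theta_WP * depth * 10
Step 2: Water = 0.11 * 79 * 10
Step 3: Water = 86.9 mm

86.9


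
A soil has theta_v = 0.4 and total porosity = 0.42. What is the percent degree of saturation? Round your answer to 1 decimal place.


Step 1: S = 100 * theta_v / n
Step 2: S = 100 * 0.4 / 0.42
Step 3: S = 95.2%

95.2


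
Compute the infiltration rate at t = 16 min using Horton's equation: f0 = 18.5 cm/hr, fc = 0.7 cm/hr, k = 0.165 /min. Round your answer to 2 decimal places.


Step 1: f = fc + (f0 - fc) * exp(-k * t)
Step 2: exp(-0.165 * 16) = 0.071361
Step 3: f = 0.7 + (18.5 - 0.7) * 0.071361
Step 4: f = 0.7 + 17.8 * 0.071361
Step 5: f = 1.97 cm/hr

1.97


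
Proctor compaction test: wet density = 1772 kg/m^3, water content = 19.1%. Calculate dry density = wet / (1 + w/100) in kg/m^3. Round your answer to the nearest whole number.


Step 1: Dry density = wet density / (1 + w/100)
Step 2: Dry density = 1772 / (1 + 19.1/100)
Step 3: Dry density = 1772 / 1.191
Step 4: Dry density = 1488 kg/m^3

1488


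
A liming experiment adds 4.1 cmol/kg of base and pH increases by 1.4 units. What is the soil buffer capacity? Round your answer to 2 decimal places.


Step 1: BC = change in base / change in pH
Step 2: BC = 4.1 / 1.4
Step 3: BC = 2.93 cmol/(kg*pH unit)

2.93


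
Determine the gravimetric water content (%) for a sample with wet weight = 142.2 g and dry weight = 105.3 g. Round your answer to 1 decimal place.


Step 1: Water mass = wet - dry = 142.2 - 105.3 = 36.9 g
Step 2: w = 100 * water mass / dry mass
Step 3: w = 100 * 36.9 / 105.3 = 35.0%

35.0


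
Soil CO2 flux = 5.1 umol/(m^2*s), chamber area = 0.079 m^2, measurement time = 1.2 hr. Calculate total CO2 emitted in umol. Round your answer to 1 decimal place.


Step 1: Convert time to seconds: 1.2 hr * 3600 = 4320.0 s
Step 2: Total = flux * area * time_s
Step 3: Total = 5.1 * 0.079 * 4320.0
Step 4: Total = 1740.5 umol

1740.5


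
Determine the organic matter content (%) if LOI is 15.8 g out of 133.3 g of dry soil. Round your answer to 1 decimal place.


Step 1: OM% = 100 * LOI / sample mass
Step 2: OM = 100 * 15.8 / 133.3
Step 3: OM = 11.9%

11.9


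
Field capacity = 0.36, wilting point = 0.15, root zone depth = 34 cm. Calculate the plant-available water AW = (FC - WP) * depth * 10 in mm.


Step 1: Available water = (FC - WP) * depth * 10
Step 2: AW = (0.36 - 0.15) * 34 * 10
Step 3: AW = 0.21 * 34 * 10
Step 4: AW = 71.4 mm

71.4


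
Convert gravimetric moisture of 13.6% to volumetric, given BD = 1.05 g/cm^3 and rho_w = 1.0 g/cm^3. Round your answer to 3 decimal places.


Step 1: theta = (w / 100) * BD / rho_w
Step 2: theta = (13.6 / 100) * 1.05 / 1.0
Step 3: theta = 0.136 * 1.05
Step 4: theta = 0.143

0.143


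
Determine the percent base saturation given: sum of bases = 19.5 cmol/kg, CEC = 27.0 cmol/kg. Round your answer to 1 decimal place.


Step 1: BS = 100 * (sum of bases) / CEC
Step 2: BS = 100 * 19.5 / 27.0
Step 3: BS = 72.2%

72.2


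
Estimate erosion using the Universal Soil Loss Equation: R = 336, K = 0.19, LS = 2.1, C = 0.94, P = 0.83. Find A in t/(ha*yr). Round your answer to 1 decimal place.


Step 1: A = R * K * LS * C * P
Step 2: R * K = 336 * 0.19 = 63.84
Step 3: (R*K) * LS = 63.84 * 2.1 = 134.064
Step 4: * C * P = 134.064 * 0.94 * 0.83 = 104.6
Step 5: A = 104.6 t/(ha*yr)

104.6


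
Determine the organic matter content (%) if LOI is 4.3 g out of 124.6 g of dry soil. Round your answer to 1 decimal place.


Step 1: OM% = 100 * LOI / sample mass
Step 2: OM = 100 * 4.3 / 124.6
Step 3: OM = 3.5%

3.5


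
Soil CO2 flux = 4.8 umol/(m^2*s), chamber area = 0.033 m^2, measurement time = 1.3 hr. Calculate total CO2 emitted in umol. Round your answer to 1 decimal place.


Step 1: Convert time to seconds: 1.3 hr * 3600 = 4680.0 s
Step 2: Total = flux * area * time_s
Step 3: Total = 4.8 * 0.033 * 4680.0
Step 4: Total = 741.3 umol

741.3


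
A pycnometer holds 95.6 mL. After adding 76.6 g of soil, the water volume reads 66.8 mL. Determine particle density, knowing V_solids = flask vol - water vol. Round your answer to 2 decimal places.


Step 1: Volume of solids = flask volume - water volume with soil
Step 2: V_solids = 95.6 - 66.8 = 28.8 mL
Step 3: Particle density = mass / V_solids = 76.6 / 28.8 = 2.66 g/cm^3

2.66


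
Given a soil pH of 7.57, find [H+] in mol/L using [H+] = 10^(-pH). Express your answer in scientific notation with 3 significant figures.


Step 1: [H+] = 10^(-pH)
Step 2: [H+] = 10^(-7.57)
Step 3: [H+] = 2.69e-08 mol/L

2.69e-08


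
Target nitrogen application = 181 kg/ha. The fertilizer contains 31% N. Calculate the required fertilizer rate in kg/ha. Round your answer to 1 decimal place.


Step 1: Fertilizer rate = target N / (N content / 100)
Step 2: Rate = 181 / (31 / 100)
Step 3: Rate = 181 / 0.31
Step 4: Rate = 583.9 kg/ha

583.9


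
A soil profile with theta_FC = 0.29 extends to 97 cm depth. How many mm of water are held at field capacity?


Step 1: Water (mm) = theta_FC * depth (cm) * 10
Step 2: Water = 0.29 * 97 * 10
Step 3: Water = 281.3 mm

281.3


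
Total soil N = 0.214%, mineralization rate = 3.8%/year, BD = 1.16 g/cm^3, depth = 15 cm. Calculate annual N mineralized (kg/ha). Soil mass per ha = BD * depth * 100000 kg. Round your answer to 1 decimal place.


Step 1: Soil mass per ha = BD * depth * 100000 = 1.16 * 15 * 100000 = 1740000 kg
Step 2: Total N pool = soil mass * N%/100 = 1740000 * 0.214/100 = 3723.6 kg/ha
Step 3: N mineralized = N pool * rate%/100 = 3723.6 * 3.8/100 = 141.5 kg/ha/yr

141.5


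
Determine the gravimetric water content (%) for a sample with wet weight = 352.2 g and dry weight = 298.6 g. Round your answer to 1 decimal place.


Step 1: Water mass = wet - dry = 352.2 - 298.6 = 53.6 g
Step 2: w = 100 * water mass / dry mass
Step 3: w = 100 * 53.6 / 298.6 = 18.0%

18.0
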